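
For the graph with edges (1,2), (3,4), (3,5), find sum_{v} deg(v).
6 (handshake: sum of degrees = 2|E| = 2 x 3 = 6)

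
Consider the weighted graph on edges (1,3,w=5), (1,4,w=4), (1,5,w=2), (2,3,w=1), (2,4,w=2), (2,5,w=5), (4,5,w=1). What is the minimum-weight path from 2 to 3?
1 (path: 2 -> 3; weights 1 = 1)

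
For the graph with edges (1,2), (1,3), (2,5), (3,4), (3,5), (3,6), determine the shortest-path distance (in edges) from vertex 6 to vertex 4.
2 (path: 6 -> 3 -> 4, 2 edges)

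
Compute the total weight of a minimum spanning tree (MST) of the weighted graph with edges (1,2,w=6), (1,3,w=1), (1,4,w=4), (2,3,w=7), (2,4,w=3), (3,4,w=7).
8 (MST edges: (1,3,w=1), (1,4,w=4), (2,4,w=3); sum of weights 1 + 4 + 3 = 8)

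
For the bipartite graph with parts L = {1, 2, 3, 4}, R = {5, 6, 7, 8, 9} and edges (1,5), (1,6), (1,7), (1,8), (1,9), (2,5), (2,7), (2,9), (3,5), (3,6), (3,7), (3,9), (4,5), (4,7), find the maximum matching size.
4 (matching: (1,8), (2,9), (3,6), (4,7); upper bound min(|L|,|R|) = min(4,5) = 4)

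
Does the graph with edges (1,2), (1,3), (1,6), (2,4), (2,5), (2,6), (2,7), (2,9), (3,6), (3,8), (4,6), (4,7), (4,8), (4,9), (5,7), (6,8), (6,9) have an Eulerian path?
No (6 vertices have odd degree: {1, 3, 4, 7, 8, 9}; Eulerian path requires 0 or 2)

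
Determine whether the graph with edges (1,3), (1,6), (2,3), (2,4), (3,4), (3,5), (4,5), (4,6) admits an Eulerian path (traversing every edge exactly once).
Yes — and in fact it has an Eulerian circuit (the graph is connected and all 6 vertices have even degree)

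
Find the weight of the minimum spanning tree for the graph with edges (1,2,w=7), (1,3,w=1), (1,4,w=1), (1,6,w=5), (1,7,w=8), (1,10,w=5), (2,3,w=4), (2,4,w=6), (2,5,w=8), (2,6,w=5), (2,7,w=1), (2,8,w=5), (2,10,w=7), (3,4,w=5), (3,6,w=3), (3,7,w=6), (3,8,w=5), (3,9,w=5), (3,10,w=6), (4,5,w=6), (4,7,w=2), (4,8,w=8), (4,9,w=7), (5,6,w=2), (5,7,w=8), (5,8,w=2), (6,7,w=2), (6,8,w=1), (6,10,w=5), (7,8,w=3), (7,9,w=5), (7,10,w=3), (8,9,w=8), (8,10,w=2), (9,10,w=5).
17 (MST edges: (1,3,w=1), (1,4,w=1), (2,7,w=1), (3,9,w=5), (4,7,w=2), (5,6,w=2), (6,7,w=2), (6,8,w=1), (8,10,w=2); sum of weights 1 + 1 + 1 + 5 + 2 + 2 + 2 + 1 + 2 = 17)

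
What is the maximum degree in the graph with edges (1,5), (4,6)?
1 (attained at vertices 1, 4, 5, 6)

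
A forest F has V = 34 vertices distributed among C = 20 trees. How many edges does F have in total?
14 (Each of the 20 component trees on V_i vertices has V_i - 1 edges; summing gives V - C = 34 - 20 = 14)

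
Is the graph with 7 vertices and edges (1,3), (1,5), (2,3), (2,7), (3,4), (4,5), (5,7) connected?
No, it has 2 components: {1, 2, 3, 4, 5, 7}, {6}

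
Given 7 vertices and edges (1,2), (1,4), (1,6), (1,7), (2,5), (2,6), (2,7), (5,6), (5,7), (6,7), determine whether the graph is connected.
No, it has 2 components: {1, 2, 4, 5, 6, 7}, {3}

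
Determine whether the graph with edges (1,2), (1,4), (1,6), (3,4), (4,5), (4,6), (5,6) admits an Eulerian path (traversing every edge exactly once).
No (4 vertices have odd degree: {1, 2, 3, 6}; Eulerian path requires 0 or 2)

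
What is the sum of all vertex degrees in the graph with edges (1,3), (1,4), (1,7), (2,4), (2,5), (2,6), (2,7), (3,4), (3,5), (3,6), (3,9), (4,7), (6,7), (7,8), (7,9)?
30 (handshake: sum of degrees = 2|E| = 2 x 15 = 30)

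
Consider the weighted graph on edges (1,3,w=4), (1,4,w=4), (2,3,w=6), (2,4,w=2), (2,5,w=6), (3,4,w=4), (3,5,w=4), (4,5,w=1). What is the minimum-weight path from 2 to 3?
6 (path: 2 -> 3; weights 6 = 6)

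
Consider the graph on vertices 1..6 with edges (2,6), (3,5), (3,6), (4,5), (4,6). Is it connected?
No, it has 2 components: {1}, {2, 3, 4, 5, 6}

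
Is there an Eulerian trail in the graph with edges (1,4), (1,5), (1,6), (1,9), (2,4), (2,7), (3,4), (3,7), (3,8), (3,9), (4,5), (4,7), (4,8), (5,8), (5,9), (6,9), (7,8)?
Yes — and in fact it has an Eulerian circuit (the graph is connected and all 9 vertices have even degree)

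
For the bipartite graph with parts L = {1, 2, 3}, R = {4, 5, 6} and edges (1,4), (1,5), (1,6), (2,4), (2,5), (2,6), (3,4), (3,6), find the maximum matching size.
3 (matching: (1,6), (2,5), (3,4); upper bound min(|L|,|R|) = min(3,3) = 3)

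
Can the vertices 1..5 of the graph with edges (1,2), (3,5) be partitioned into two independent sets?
Yes. Partition: {1, 3, 4}, {2, 5}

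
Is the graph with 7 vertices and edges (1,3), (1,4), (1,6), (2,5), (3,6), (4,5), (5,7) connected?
Yes (BFS from 1 visits [1, 3, 4, 6, 5, 2, 7] — all 7 vertices reached)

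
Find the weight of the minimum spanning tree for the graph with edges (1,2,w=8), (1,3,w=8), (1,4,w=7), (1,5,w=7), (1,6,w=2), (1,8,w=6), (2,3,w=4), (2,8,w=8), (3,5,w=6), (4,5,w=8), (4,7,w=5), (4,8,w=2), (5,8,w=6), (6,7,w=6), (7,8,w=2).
28 (MST edges: (1,6,w=2), (1,8,w=6), (2,3,w=4), (3,5,w=6), (4,8,w=2), (5,8,w=6), (7,8,w=2); sum of weights 2 + 6 + 4 + 6 + 2 + 6 + 2 = 28)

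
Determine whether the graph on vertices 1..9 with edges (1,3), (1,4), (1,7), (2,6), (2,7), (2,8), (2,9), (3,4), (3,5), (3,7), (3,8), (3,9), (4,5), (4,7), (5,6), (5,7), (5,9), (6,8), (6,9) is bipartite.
No (odd cycle of length 3: 3 -> 1 -> 4 -> 3)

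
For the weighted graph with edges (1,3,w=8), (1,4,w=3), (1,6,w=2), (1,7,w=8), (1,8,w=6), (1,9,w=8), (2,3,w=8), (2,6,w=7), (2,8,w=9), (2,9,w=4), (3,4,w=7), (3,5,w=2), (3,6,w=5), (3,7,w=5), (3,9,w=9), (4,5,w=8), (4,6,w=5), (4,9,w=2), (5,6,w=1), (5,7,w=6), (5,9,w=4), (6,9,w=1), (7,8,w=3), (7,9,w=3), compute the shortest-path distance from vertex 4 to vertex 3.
6 (path: 4 -> 9 -> 6 -> 5 -> 3; weights 2 + 1 + 1 + 2 = 6)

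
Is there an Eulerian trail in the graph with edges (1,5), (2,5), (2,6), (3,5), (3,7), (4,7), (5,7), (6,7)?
Yes (the graph is connected and exactly 2 vertices have odd degree: {1, 4}; any Eulerian path must start and end at those)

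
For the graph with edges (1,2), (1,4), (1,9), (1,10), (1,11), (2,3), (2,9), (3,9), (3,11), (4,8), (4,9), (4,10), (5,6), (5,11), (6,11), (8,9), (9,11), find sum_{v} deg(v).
34 (handshake: sum of degrees = 2|E| = 2 x 17 = 34)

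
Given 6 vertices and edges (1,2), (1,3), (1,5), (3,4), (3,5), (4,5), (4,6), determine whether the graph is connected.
Yes (BFS from 1 visits [1, 2, 3, 5, 4, 6] — all 6 vertices reached)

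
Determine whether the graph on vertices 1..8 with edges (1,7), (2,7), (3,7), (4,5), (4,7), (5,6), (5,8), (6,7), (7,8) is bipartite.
Yes. Partition: {1, 2, 3, 4, 6, 8}, {5, 7}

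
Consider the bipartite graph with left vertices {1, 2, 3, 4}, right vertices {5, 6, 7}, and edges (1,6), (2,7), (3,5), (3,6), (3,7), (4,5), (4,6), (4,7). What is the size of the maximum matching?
3 (matching: (1,6), (2,7), (3,5); upper bound min(|L|,|R|) = min(4,3) = 3)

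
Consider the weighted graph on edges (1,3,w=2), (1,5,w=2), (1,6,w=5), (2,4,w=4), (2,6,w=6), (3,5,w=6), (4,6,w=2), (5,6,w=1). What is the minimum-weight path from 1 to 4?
5 (path: 1 -> 5 -> 6 -> 4; weights 2 + 1 + 2 = 5)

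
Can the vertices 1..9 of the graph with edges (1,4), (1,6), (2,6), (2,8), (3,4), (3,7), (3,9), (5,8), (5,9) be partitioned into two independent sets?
Yes. Partition: {1, 2, 3, 5}, {4, 6, 7, 8, 9}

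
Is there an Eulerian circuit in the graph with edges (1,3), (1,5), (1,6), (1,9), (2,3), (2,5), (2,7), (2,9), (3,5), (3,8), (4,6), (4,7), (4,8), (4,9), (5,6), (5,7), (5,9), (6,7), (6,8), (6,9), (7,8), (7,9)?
Yes (the graph is connected and all 9 vertices have even degree)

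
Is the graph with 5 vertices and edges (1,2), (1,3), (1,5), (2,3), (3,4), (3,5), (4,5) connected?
Yes (BFS from 1 visits [1, 2, 3, 5, 4] — all 5 vertices reached)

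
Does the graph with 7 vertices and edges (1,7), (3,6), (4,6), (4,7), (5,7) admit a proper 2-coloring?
Yes. Partition: {1, 2, 3, 4, 5}, {6, 7}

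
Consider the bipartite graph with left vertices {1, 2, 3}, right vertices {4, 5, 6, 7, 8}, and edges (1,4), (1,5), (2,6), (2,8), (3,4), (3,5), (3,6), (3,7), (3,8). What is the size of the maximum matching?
3 (matching: (1,5), (2,8), (3,7); upper bound min(|L|,|R|) = min(3,5) = 3)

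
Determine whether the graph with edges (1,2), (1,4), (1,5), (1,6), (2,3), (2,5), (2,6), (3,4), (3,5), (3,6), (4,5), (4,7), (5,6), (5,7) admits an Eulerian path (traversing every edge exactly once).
Yes — and in fact it has an Eulerian circuit (the graph is connected and all 7 vertices have even degree)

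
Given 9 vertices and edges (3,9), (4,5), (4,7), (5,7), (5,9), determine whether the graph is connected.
No, it has 5 components: {1}, {2}, {3, 4, 5, 7, 9}, {6}, {8}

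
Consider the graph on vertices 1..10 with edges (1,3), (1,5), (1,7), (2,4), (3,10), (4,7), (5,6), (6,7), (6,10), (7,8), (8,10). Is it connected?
No, it has 2 components: {1, 2, 3, 4, 5, 6, 7, 8, 10}, {9}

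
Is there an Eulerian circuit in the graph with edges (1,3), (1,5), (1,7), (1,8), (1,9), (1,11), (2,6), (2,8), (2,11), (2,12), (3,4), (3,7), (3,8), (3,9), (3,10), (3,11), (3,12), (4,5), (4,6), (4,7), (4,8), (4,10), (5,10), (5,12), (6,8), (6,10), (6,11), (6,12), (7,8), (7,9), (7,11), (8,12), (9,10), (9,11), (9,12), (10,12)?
No (2 vertices have odd degree: {8, 12}; Eulerian circuit requires 0)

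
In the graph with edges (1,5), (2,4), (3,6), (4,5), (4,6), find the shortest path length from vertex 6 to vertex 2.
2 (path: 6 -> 4 -> 2, 2 edges)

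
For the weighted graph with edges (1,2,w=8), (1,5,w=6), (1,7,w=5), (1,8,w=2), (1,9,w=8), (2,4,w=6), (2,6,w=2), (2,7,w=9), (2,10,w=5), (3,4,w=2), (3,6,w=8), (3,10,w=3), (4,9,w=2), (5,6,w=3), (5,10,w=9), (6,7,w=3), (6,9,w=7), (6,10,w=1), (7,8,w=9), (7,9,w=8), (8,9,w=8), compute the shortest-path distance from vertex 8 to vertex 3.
12 (path: 8 -> 9 -> 4 -> 3; weights 8 + 2 + 2 = 12)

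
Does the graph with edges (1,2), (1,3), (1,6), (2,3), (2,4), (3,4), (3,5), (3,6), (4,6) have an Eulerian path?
No (6 vertices have odd degree: {1, 2, 3, 4, 5, 6}; Eulerian path requires 0 or 2)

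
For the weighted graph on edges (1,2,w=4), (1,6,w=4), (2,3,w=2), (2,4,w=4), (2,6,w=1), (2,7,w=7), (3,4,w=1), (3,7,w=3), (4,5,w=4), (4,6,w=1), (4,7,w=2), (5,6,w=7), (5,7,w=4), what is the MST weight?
13 (MST edges: (1,2,w=4), (2,6,w=1), (3,4,w=1), (4,5,w=4), (4,6,w=1), (4,7,w=2); sum of weights 4 + 1 + 1 + 4 + 1 + 2 = 13)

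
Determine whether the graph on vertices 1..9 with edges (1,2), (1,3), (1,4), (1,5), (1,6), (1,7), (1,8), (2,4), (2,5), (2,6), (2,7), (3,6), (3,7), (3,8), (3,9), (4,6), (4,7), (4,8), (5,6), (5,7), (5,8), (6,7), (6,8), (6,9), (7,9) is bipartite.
No (odd cycle of length 3: 8 -> 1 -> 6 -> 8)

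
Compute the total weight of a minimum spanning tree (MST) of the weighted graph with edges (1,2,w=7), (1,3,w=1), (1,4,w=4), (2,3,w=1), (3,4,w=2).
4 (MST edges: (1,3,w=1), (2,3,w=1), (3,4,w=2); sum of weights 1 + 1 + 2 = 4)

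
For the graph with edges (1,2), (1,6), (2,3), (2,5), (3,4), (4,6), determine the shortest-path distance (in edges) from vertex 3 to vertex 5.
2 (path: 3 -> 2 -> 5, 2 edges)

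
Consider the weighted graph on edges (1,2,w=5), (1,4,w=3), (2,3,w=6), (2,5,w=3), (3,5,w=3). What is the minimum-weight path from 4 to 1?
3 (path: 4 -> 1; weights 3 = 3)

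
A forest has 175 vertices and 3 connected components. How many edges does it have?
172 (Each of the 3 component trees on V_i vertices has V_i - 1 edges; summing gives V - C = 175 - 3 = 172)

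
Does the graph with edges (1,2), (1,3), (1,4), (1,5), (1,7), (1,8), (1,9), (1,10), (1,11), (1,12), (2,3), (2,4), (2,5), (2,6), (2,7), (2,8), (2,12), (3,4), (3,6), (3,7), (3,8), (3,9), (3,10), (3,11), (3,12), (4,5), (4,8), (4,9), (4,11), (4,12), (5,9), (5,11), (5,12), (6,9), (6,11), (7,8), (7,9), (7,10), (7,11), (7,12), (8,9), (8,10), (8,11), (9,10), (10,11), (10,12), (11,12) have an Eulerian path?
Yes (the graph is connected and exactly 2 vertices have odd degree: {10, 11}; any Eulerian path must start and end at those)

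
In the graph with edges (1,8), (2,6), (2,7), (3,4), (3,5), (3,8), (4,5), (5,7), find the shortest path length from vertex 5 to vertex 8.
2 (path: 5 -> 3 -> 8, 2 edges)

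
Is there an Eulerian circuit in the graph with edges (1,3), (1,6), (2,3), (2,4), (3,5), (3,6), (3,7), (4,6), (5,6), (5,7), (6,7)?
No (4 vertices have odd degree: {3, 5, 6, 7}; Eulerian circuit requires 0)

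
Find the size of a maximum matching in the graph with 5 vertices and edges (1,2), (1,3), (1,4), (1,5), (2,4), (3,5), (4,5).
2 (matching: (2,4), (3,5); upper bound floor(n/2) = floor(5/2) = 2)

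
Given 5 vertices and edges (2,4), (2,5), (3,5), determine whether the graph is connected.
No, it has 2 components: {1}, {2, 3, 4, 5}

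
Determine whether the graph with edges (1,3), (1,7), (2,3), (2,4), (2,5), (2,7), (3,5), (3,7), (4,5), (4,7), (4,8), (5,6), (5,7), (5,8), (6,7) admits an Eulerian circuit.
Yes (the graph is connected and all 8 vertices have even degree)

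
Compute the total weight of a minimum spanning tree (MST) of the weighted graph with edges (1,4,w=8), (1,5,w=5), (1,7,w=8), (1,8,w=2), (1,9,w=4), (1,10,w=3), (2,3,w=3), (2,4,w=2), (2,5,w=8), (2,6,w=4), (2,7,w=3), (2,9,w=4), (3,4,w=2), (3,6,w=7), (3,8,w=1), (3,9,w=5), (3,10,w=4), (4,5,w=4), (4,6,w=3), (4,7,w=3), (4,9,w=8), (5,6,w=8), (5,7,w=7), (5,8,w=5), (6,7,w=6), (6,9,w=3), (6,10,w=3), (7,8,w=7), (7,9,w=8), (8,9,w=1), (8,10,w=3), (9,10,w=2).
20 (MST edges: (1,8,w=2), (2,4,w=2), (2,7,w=3), (3,4,w=2), (3,8,w=1), (4,5,w=4), (4,6,w=3), (8,9,w=1), (9,10,w=2); sum of weights 2 + 2 + 3 + 2 + 1 + 4 + 3 + 1 + 2 = 20)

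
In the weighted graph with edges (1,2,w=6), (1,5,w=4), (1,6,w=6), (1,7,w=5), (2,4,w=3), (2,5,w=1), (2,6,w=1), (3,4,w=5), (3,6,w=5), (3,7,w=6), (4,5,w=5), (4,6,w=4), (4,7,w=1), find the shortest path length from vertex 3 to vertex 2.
6 (path: 3 -> 6 -> 2; weights 5 + 1 = 6)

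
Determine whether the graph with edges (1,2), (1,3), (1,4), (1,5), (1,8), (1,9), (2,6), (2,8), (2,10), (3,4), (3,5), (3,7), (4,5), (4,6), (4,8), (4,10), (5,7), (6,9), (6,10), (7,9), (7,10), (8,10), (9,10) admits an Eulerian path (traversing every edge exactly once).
Yes — and in fact it has an Eulerian circuit (the graph is connected and all 10 vertices have even degree)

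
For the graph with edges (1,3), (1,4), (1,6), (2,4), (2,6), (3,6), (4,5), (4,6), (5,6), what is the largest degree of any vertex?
5 (attained at vertex 6)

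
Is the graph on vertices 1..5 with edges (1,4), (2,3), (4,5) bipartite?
Yes. Partition: {1, 2, 5}, {3, 4}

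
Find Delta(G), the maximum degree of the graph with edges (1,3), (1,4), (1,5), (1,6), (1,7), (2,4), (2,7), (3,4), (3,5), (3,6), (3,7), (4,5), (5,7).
5 (attained at vertices 1, 3)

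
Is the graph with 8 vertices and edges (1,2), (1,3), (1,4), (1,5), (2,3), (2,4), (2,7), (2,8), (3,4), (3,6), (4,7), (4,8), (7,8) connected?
Yes (BFS from 1 visits [1, 2, 3, 4, 5, 7, 8, 6] — all 8 vertices reached)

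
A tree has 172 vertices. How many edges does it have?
171 (A tree on V vertices has V - 1 edges, so 172 - 1 = 171)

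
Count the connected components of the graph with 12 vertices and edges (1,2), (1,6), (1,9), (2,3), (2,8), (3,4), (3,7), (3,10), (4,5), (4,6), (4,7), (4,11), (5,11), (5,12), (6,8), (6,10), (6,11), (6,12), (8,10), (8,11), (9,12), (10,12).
1 (components: {1, 2, 3, 4, 5, 6, 7, 8, 9, 10, 11, 12})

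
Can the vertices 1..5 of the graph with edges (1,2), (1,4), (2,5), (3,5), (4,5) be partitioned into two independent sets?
Yes. Partition: {1, 5}, {2, 3, 4}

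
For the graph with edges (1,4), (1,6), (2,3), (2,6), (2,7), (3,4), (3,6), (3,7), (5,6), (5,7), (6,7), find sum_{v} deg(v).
22 (handshake: sum of degrees = 2|E| = 2 x 11 = 22)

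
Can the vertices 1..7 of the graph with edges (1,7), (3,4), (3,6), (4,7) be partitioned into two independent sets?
Yes. Partition: {1, 2, 4, 5, 6}, {3, 7}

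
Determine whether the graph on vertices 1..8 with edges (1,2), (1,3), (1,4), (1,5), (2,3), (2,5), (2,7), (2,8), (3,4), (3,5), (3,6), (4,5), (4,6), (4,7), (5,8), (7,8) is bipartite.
No (odd cycle of length 3: 5 -> 1 -> 4 -> 5)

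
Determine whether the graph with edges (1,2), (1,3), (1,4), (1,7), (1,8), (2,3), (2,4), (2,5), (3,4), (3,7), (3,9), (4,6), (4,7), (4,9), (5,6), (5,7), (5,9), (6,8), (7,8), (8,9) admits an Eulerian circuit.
No (4 vertices have odd degree: {1, 3, 6, 7}; Eulerian circuit requires 0)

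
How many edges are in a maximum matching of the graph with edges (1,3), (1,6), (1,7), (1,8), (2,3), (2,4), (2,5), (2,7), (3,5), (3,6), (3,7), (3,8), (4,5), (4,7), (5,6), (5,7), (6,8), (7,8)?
4 (matching: (1,8), (2,5), (3,6), (4,7); upper bound floor(n/2) = floor(8/2) = 4)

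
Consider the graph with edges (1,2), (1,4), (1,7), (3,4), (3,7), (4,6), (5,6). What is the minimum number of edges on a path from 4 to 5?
2 (path: 4 -> 6 -> 5, 2 edges)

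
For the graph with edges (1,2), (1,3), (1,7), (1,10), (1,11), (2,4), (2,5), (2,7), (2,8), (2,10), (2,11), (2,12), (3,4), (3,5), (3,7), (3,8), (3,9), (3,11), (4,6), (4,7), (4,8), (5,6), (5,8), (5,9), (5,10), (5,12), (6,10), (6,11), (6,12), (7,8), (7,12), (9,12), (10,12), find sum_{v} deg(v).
66 (handshake: sum of degrees = 2|E| = 2 x 33 = 66)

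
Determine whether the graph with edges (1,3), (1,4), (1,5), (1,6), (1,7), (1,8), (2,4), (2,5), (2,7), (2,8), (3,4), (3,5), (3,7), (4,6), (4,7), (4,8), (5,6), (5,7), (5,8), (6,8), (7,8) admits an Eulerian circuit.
Yes (the graph is connected and all 8 vertices have even degree)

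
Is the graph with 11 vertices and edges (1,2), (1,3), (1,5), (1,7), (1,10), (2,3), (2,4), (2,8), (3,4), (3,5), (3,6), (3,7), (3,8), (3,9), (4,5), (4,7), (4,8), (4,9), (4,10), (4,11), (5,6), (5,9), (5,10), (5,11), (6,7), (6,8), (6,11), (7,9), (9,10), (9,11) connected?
Yes (BFS from 1 visits [1, 2, 3, 5, 7, 10, 4, 8, 6, 9, 11] — all 11 vertices reached)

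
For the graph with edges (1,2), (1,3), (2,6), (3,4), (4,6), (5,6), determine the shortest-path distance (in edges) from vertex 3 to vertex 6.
2 (path: 3 -> 4 -> 6, 2 edges)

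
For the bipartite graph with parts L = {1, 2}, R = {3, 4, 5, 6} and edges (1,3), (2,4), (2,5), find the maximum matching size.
2 (matching: (1,3), (2,5); upper bound min(|L|,|R|) = min(2,4) = 2)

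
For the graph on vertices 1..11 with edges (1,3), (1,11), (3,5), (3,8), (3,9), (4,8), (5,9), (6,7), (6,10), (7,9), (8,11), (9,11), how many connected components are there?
2 (components: {1, 3, 4, 5, 6, 7, 8, 9, 10, 11}, {2})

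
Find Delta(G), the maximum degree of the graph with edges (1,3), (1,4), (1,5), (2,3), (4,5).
3 (attained at vertex 1)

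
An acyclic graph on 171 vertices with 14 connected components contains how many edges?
157 (Each of the 14 component trees on V_i vertices has V_i - 1 edges; summing gives V - C = 171 - 14 = 157)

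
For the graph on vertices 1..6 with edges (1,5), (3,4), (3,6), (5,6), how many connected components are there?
2 (components: {1, 3, 4, 5, 6}, {2})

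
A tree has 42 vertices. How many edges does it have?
41 (A tree on V vertices has V - 1 edges, so 42 - 1 = 41)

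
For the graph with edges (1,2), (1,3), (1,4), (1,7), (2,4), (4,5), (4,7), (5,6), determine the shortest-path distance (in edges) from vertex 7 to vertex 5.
2 (path: 7 -> 4 -> 5, 2 edges)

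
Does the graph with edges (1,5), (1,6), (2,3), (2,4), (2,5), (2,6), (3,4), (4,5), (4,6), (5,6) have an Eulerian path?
Yes — and in fact it has an Eulerian circuit (the graph is connected and all 6 vertices have even degree)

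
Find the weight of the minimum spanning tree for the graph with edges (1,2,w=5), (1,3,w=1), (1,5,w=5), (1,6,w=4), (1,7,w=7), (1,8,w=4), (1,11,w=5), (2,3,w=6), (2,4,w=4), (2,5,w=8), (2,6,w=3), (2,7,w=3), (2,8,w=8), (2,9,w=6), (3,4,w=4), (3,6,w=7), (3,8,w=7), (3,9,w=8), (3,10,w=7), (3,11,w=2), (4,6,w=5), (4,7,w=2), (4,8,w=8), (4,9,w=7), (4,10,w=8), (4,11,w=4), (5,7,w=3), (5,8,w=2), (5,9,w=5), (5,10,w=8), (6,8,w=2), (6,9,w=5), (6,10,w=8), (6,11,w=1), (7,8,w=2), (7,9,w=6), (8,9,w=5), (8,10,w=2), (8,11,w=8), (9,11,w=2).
19 (MST edges: (1,3,w=1), (2,6,w=3), (3,11,w=2), (4,7,w=2), (5,8,w=2), (6,8,w=2), (6,11,w=1), (7,8,w=2), (8,10,w=2), (9,11,w=2); sum of weights 1 + 3 + 2 + 2 + 2 + 2 + 1 + 2 + 2 + 2 = 19)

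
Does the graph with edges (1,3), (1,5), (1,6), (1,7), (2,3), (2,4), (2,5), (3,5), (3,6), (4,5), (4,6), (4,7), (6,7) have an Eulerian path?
Yes (the graph is connected and exactly 2 vertices have odd degree: {2, 7}; any Eulerian path must start and end at those)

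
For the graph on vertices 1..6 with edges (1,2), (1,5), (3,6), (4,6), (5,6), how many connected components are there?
1 (components: {1, 2, 3, 4, 5, 6})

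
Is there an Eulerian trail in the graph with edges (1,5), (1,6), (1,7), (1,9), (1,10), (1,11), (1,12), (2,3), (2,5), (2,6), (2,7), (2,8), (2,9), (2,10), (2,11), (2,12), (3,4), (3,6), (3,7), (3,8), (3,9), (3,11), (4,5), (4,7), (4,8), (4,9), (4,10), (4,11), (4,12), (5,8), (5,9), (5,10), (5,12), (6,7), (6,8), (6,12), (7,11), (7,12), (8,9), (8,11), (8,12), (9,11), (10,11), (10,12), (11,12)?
No (8 vertices have odd degree: {1, 2, 3, 5, 7, 9, 11, 12}; Eulerian path requires 0 or 2)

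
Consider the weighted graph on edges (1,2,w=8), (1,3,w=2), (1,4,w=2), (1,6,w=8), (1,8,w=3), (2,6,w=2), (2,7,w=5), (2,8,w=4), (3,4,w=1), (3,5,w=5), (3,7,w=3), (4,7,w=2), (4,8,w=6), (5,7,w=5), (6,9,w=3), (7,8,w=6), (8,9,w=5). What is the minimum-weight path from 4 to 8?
5 (path: 4 -> 1 -> 8; weights 2 + 3 = 5)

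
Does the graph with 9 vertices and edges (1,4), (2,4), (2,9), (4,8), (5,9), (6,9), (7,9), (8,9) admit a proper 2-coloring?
Yes. Partition: {1, 2, 3, 5, 6, 7, 8}, {4, 9}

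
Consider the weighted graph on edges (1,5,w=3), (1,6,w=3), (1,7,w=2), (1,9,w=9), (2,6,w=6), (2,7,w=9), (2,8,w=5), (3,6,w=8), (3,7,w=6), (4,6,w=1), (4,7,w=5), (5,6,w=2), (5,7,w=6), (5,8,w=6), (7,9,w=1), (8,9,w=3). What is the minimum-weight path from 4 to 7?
5 (path: 4 -> 7; weights 5 = 5)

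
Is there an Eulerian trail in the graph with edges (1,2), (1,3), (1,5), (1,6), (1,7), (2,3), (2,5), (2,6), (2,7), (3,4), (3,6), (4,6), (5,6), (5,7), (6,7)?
Yes (the graph is connected and exactly 2 vertices have odd degree: {1, 2}; any Eulerian path must start and end at those)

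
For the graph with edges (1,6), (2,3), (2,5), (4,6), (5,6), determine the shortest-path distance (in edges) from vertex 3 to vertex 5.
2 (path: 3 -> 2 -> 5, 2 edges)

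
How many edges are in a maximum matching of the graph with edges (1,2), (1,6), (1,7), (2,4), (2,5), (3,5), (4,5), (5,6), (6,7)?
3 (matching: (2,4), (3,5), (6,7); upper bound floor(n/2) = floor(7/2) = 3)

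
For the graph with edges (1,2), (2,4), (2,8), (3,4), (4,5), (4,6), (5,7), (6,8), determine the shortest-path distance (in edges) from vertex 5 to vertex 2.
2 (path: 5 -> 4 -> 2, 2 edges)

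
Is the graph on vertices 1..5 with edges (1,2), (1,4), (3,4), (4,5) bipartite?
Yes. Partition: {1, 3, 5}, {2, 4}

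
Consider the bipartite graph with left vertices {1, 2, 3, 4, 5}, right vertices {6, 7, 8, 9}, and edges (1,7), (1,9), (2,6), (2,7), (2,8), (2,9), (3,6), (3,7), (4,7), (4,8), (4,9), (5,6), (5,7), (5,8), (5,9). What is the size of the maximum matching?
4 (matching: (1,9), (2,8), (3,7), (5,6); upper bound min(|L|,|R|) = min(5,4) = 4)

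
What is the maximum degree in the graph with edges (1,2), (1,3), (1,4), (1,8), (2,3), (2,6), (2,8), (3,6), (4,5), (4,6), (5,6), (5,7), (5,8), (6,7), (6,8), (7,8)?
6 (attained at vertex 6)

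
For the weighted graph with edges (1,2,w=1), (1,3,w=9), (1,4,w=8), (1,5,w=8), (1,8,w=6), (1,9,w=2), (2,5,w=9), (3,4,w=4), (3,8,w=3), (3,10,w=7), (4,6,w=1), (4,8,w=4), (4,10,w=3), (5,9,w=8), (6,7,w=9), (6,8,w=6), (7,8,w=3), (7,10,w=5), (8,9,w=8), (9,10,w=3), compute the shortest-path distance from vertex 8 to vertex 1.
6 (path: 8 -> 1; weights 6 = 6)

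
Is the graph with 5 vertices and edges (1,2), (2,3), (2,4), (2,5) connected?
Yes (BFS from 1 visits [1, 2, 3, 4, 5] — all 5 vertices reached)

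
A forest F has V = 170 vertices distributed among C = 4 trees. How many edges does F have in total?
166 (Each of the 4 component trees on V_i vertices has V_i - 1 edges; summing gives V - C = 170 - 4 = 166)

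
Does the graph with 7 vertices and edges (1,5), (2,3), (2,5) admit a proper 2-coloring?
Yes. Partition: {1, 2, 4, 6, 7}, {3, 5}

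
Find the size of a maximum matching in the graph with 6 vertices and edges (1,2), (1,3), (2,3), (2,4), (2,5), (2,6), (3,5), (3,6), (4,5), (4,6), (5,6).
3 (matching: (1,2), (3,5), (4,6); upper bound floor(n/2) = floor(6/2) = 3)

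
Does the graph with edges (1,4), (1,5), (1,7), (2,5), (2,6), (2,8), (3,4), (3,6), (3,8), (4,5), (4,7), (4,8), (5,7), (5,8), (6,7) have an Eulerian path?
No (6 vertices have odd degree: {1, 2, 3, 4, 5, 6}; Eulerian path requires 0 or 2)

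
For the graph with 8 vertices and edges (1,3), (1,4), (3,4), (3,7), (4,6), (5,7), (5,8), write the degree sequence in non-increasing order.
[3, 3, 2, 2, 2, 1, 1, 0] (degrees: deg(1)=2, deg(2)=0, deg(3)=3, deg(4)=3, deg(5)=2, deg(6)=1, deg(7)=2, deg(8)=1)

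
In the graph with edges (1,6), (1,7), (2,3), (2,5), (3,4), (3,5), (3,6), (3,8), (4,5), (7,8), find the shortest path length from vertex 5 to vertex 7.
3 (path: 5 -> 3 -> 8 -> 7, 3 edges)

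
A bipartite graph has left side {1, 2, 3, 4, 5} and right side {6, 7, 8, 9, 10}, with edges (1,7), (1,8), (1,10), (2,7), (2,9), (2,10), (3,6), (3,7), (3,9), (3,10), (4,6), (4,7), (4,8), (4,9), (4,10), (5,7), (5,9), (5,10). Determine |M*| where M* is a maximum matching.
5 (matching: (1,8), (2,9), (3,7), (4,6), (5,10); upper bound min(|L|,|R|) = min(5,5) = 5)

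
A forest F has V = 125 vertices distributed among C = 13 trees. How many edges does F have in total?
112 (Each of the 13 component trees on V_i vertices has V_i - 1 edges; summing gives V - C = 125 - 13 = 112)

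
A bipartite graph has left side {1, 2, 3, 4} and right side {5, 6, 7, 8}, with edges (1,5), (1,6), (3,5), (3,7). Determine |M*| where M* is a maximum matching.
2 (matching: (1,6), (3,7); upper bound min(|L|,|R|) = min(4,4) = 4)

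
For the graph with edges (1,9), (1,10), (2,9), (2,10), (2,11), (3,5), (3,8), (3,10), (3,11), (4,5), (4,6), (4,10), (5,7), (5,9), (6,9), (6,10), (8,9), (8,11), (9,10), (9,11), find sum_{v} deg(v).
40 (handshake: sum of degrees = 2|E| = 2 x 20 = 40)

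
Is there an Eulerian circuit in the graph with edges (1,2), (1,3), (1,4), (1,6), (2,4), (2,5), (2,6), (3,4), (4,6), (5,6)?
Yes (the graph is connected and all 6 vertices have even degree)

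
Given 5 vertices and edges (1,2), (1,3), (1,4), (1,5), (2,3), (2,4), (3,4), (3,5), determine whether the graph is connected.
Yes (BFS from 1 visits [1, 2, 3, 4, 5] — all 5 vertices reached)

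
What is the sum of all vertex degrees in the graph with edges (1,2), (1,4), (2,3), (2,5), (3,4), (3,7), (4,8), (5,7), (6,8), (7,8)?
20 (handshake: sum of degrees = 2|E| = 2 x 10 = 20)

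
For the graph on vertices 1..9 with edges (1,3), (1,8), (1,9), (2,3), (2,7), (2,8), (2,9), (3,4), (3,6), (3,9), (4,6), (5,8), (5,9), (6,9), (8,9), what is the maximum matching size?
4 (matching: (1,8), (2,7), (3,9), (4,6); upper bound floor(n/2) = floor(9/2) = 4)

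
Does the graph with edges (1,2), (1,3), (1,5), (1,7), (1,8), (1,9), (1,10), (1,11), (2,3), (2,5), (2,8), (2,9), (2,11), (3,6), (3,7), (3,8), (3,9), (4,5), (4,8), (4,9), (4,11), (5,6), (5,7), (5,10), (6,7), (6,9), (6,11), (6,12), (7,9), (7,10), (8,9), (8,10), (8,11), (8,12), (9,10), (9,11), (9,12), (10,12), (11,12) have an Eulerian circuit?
No (2 vertices have odd degree: {11, 12}; Eulerian circuit requires 0)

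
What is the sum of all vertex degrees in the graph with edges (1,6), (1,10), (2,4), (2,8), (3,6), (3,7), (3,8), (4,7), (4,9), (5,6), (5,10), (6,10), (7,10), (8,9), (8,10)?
30 (handshake: sum of degrees = 2|E| = 2 x 15 = 30)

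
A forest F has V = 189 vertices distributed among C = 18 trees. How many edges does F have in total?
171 (Each of the 18 component trees on V_i vertices has V_i - 1 edges; summing gives V - C = 189 - 18 = 171)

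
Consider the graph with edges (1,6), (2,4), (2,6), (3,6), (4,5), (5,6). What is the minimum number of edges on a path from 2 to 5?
2 (path: 2 -> 6 -> 5, 2 edges)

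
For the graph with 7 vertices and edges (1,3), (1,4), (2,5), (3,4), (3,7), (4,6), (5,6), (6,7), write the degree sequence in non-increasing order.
[3, 3, 3, 2, 2, 2, 1] (degrees: deg(1)=2, deg(2)=1, deg(3)=3, deg(4)=3, deg(5)=2, deg(6)=3, deg(7)=2)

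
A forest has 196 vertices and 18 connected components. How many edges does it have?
178 (Each of the 18 component trees on V_i vertices has V_i - 1 edges; summing gives V - C = 196 - 18 = 178)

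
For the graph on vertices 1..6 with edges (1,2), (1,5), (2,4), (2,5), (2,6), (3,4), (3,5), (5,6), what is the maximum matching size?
3 (matching: (1,5), (2,6), (3,4); upper bound floor(n/2) = floor(6/2) = 3)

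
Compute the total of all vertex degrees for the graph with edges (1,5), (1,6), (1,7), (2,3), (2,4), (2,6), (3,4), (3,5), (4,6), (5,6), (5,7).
22 (handshake: sum of degrees = 2|E| = 2 x 11 = 22)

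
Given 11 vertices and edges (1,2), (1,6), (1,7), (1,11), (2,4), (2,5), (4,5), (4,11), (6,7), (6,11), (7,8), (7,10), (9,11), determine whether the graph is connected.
No, it has 2 components: {1, 2, 4, 5, 6, 7, 8, 9, 10, 11}, {3}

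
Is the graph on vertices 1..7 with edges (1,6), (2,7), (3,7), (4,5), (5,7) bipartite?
Yes. Partition: {1, 2, 3, 5}, {4, 6, 7}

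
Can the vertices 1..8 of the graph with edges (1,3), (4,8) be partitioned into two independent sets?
Yes. Partition: {1, 2, 4, 5, 6, 7}, {3, 8}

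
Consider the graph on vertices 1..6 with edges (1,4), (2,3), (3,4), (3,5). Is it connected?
No, it has 2 components: {1, 2, 3, 4, 5}, {6}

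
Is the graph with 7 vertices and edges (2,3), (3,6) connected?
No, it has 5 components: {1}, {2, 3, 6}, {4}, {5}, {7}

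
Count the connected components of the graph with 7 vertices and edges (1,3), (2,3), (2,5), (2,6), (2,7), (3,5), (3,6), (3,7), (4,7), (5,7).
1 (components: {1, 2, 3, 4, 5, 6, 7})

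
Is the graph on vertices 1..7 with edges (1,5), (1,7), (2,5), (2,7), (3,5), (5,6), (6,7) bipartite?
Yes. Partition: {1, 2, 3, 4, 6}, {5, 7}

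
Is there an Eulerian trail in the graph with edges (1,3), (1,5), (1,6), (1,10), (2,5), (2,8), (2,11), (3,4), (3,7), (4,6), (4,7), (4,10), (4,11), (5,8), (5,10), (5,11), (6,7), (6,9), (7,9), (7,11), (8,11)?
No (8 vertices have odd degree: {2, 3, 4, 5, 7, 8, 10, 11}; Eulerian path requires 0 or 2)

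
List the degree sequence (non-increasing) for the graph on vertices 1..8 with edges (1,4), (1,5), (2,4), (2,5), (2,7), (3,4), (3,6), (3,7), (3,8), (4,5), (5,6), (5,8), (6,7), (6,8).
[5, 4, 4, 4, 3, 3, 3, 2] (degrees: deg(1)=2, deg(2)=3, deg(3)=4, deg(4)=4, deg(5)=5, deg(6)=4, deg(7)=3, deg(8)=3)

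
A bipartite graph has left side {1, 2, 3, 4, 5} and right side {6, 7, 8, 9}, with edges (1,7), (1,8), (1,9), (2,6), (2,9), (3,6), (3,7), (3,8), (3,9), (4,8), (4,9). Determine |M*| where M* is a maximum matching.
4 (matching: (1,9), (2,6), (3,7), (4,8); upper bound min(|L|,|R|) = min(5,4) = 4)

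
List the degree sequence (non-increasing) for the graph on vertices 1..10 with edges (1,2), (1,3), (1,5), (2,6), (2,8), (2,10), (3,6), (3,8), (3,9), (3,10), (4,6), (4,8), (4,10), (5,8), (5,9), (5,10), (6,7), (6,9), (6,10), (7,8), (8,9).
[6, 6, 5, 5, 4, 4, 4, 3, 3, 2] (degrees: deg(1)=3, deg(2)=4, deg(3)=5, deg(4)=3, deg(5)=4, deg(6)=6, deg(7)=2, deg(8)=6, deg(9)=4, deg(10)=5)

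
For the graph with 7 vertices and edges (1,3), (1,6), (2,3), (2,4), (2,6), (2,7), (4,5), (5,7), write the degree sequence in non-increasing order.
[4, 2, 2, 2, 2, 2, 2] (degrees: deg(1)=2, deg(2)=4, deg(3)=2, deg(4)=2, deg(5)=2, deg(6)=2, deg(7)=2)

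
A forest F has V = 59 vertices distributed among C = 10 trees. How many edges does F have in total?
49 (Each of the 10 component trees on V_i vertices has V_i - 1 edges; summing gives V - C = 59 - 10 = 49)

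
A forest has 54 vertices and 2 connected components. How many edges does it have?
52 (Each of the 2 component trees on V_i vertices has V_i - 1 edges; summing gives V - C = 54 - 2 = 52)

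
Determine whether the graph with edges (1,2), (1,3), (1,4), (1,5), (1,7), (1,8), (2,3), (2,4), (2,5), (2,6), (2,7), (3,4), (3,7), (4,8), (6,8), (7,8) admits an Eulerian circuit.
Yes (the graph is connected and all 8 vertices have even degree)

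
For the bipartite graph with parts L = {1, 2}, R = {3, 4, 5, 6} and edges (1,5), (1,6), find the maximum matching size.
1 (matching: (1,6); upper bound min(|L|,|R|) = min(2,4) = 2)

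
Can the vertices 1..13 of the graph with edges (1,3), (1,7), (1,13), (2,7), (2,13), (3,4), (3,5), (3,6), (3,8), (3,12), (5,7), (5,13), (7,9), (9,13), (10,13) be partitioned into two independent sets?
Yes. Partition: {1, 2, 4, 5, 6, 8, 9, 10, 11, 12}, {3, 7, 13}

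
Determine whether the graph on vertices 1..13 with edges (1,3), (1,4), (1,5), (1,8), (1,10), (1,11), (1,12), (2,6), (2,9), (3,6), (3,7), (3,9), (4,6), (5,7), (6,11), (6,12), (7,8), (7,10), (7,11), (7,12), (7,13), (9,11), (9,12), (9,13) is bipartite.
Yes. Partition: {1, 6, 7, 9}, {2, 3, 4, 5, 8, 10, 11, 12, 13}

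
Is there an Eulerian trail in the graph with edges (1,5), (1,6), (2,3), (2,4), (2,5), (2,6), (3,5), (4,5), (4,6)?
Yes (the graph is connected and exactly 2 vertices have odd degree: {4, 6}; any Eulerian path must start and end at those)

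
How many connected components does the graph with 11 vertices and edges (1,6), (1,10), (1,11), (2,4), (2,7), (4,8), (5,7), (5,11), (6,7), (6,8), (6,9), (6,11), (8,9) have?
2 (components: {1, 2, 4, 5, 6, 7, 8, 9, 10, 11}, {3})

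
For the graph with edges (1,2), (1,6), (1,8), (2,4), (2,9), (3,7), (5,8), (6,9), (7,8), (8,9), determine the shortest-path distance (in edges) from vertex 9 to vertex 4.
2 (path: 9 -> 2 -> 4, 2 edges)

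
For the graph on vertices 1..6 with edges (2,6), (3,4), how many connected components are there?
4 (components: {1}, {2, 6}, {3, 4}, {5})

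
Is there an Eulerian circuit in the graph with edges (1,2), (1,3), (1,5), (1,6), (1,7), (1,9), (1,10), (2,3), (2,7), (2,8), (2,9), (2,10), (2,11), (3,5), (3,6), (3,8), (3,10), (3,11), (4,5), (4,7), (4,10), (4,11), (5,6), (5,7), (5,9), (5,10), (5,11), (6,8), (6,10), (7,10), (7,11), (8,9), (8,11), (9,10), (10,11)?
No (8 vertices have odd degree: {1, 2, 3, 6, 8, 9, 10, 11}; Eulerian circuit requires 0)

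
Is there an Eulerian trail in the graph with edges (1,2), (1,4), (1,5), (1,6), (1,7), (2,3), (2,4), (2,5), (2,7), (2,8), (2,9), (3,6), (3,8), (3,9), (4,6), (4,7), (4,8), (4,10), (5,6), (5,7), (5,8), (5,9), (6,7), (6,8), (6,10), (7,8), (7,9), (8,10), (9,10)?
No (6 vertices have odd degree: {1, 2, 6, 7, 8, 9}; Eulerian path requires 0 or 2)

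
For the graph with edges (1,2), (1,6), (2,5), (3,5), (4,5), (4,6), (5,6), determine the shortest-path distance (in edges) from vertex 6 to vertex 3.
2 (path: 6 -> 5 -> 3, 2 edges)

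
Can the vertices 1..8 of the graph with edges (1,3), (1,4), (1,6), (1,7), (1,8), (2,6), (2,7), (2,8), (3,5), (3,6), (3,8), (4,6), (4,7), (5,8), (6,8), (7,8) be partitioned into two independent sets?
No (odd cycle of length 3: 3 -> 1 -> 6 -> 3)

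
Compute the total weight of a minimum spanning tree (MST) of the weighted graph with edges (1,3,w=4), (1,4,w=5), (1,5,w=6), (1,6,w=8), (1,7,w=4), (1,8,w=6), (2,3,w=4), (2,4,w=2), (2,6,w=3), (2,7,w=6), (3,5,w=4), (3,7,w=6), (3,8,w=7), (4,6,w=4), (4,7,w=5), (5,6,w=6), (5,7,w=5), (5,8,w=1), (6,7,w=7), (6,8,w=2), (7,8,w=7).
20 (MST edges: (1,3,w=4), (1,7,w=4), (2,3,w=4), (2,4,w=2), (2,6,w=3), (5,8,w=1), (6,8,w=2); sum of weights 4 + 4 + 4 + 2 + 3 + 1 + 2 = 20)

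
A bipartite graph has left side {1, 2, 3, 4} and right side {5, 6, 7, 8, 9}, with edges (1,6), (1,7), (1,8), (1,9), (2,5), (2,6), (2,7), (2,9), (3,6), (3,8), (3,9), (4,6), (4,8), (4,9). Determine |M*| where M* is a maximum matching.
4 (matching: (1,9), (2,7), (3,8), (4,6); upper bound min(|L|,|R|) = min(4,5) = 4)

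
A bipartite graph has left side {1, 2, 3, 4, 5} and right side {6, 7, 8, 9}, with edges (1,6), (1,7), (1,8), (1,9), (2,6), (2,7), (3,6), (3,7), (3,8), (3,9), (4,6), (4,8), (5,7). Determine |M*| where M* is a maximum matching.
4 (matching: (1,9), (2,7), (3,8), (4,6); upper bound min(|L|,|R|) = min(5,4) = 4)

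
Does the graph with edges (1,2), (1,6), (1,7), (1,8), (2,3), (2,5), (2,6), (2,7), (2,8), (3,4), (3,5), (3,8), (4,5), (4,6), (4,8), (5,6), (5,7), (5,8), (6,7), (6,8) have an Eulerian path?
Yes — and in fact it has an Eulerian circuit (the graph is connected and all 8 vertices have even degree)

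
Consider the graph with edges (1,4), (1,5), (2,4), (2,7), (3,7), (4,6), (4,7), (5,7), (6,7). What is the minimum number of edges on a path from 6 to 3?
2 (path: 6 -> 7 -> 3, 2 edges)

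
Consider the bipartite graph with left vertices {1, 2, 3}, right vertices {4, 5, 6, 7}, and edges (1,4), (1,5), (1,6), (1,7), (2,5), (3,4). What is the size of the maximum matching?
3 (matching: (1,7), (2,5), (3,4); upper bound min(|L|,|R|) = min(3,4) = 3)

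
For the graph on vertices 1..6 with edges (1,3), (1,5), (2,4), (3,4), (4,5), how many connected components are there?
2 (components: {1, 2, 3, 4, 5}, {6})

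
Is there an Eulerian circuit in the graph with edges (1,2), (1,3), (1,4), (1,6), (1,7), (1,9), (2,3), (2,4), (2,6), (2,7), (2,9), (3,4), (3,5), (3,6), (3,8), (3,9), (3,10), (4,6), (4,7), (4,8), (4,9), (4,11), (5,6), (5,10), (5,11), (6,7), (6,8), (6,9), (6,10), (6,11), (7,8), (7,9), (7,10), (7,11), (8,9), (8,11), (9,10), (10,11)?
Yes (the graph is connected and all 11 vertices have even degree)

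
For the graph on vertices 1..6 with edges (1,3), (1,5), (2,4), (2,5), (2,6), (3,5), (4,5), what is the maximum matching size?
3 (matching: (1,3), (2,6), (4,5); upper bound floor(n/2) = floor(6/2) = 3)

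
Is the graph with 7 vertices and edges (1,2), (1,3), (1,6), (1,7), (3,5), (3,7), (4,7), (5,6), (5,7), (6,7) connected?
Yes (BFS from 1 visits [1, 2, 3, 6, 7, 5, 4] — all 7 vertices reached)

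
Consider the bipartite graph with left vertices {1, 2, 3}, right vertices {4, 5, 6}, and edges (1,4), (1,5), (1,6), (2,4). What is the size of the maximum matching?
2 (matching: (1,6), (2,4); upper bound min(|L|,|R|) = min(3,3) = 3)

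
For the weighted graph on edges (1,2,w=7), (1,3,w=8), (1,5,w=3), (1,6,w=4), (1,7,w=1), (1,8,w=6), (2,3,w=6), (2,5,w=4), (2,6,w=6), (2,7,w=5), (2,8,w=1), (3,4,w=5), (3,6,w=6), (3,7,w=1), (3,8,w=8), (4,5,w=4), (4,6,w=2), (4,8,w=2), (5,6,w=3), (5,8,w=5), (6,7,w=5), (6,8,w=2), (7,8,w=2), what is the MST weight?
12 (MST edges: (1,5,w=3), (1,7,w=1), (2,8,w=1), (3,7,w=1), (4,6,w=2), (4,8,w=2), (7,8,w=2); sum of weights 3 + 1 + 1 + 1 + 2 + 2 + 2 = 12)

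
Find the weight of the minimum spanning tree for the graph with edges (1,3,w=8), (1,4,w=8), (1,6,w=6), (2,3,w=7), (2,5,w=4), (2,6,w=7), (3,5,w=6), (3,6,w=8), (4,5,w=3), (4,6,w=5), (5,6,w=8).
24 (MST edges: (1,6,w=6), (2,5,w=4), (3,5,w=6), (4,5,w=3), (4,6,w=5); sum of weights 6 + 4 + 6 + 3 + 5 = 24)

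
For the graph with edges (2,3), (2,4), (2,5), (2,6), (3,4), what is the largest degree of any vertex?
4 (attained at vertex 2)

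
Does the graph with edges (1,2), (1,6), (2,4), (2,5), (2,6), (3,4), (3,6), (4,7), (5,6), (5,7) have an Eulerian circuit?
No (2 vertices have odd degree: {4, 5}; Eulerian circuit requires 0)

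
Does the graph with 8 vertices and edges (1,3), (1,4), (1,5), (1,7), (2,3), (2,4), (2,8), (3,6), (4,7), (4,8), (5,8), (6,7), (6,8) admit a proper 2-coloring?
No (odd cycle of length 3: 7 -> 1 -> 4 -> 7)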